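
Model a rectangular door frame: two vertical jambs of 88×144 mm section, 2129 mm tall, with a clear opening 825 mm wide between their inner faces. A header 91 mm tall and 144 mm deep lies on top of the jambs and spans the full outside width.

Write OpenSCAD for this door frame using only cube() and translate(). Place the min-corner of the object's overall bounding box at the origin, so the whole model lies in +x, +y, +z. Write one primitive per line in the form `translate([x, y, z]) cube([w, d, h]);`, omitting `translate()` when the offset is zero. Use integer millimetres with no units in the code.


cube([88, 144, 2129]);
translate([913, 0, 0]) cube([88, 144, 2129]);
translate([0, 0, 2129]) cube([1001, 144, 91]);


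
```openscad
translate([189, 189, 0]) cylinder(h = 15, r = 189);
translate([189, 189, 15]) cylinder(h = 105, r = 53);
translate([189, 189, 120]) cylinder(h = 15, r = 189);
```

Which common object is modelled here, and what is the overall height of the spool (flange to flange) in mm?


A spool. The overall height is 135 mm.

Three coaxial cylinders, large–small–large — a spool. Two 15 mm flanges and a 105 mm core give 15 + 105 + 15 = 135 mm.


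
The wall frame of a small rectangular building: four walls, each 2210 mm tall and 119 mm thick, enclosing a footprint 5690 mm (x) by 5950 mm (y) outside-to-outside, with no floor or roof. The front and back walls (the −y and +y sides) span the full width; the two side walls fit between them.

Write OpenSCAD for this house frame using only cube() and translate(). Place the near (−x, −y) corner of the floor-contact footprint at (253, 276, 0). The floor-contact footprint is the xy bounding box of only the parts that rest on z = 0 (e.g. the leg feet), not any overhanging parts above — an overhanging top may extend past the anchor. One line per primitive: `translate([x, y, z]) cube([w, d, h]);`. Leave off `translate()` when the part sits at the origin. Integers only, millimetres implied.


translate([253, 276, 0]) cube([5690, 119, 2210]);
translate([253, 6107, 0]) cube([5690, 119, 2210]);
translate([253, 395, 0]) cube([119, 5712, 2210]);
translate([5824, 395, 0]) cube([119, 5712, 2210]);


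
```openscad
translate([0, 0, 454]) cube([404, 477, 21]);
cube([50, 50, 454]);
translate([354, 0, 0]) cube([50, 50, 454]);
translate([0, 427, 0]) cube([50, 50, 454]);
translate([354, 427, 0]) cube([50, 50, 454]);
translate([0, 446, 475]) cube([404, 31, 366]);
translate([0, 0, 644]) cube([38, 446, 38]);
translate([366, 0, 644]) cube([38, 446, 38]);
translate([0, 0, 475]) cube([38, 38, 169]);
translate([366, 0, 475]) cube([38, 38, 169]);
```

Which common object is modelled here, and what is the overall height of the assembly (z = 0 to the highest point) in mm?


A chair. The overall height is 841 mm.

A slab on four corner posts with a tall panel at the back — a chair. The seat slab sits at z = 454 with thickness 21, and the 366 mm backrest starts at the seat top, so the overall height is 454 + 21 + 366 = 841 mm.


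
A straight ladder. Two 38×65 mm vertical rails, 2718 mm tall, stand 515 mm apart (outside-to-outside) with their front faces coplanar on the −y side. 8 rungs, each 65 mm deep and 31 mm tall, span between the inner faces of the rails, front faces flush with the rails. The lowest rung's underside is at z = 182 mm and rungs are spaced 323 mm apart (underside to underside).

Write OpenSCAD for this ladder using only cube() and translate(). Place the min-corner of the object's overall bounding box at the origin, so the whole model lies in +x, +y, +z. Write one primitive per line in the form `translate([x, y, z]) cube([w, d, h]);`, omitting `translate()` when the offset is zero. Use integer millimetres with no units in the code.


cube([38, 65, 2718]);
translate([477, 0, 0]) cube([38, 65, 2718]);
translate([38, 0, 182]) cube([439, 65, 31]);
translate([38, 0, 505]) cube([439, 65, 31]);
translate([38, 0, 828]) cube([439, 65, 31]);
translate([38, 0, 1151]) cube([439, 65, 31]);
translate([38, 0, 1474]) cube([439, 65, 31]);
translate([38, 0, 1797]) cube([439, 65, 31]);
translate([38, 0, 2120]) cube([439, 65, 31]);
translate([38, 0, 2443]) cube([439, 65, 31]);


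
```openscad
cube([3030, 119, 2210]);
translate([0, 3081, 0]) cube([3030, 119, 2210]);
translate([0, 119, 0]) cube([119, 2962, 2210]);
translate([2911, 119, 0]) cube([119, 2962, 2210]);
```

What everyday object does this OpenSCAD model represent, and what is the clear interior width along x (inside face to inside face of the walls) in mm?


A house (or room) frame. The interior width is 2792 mm.

Four 2210 mm walls enclosing a rectangle with no floor or roof — a room or house frame. Outside width is 3030 mm and wall thickness is 119 mm, so the interior width is 3030 − 2 × 119 = 2792 mm.


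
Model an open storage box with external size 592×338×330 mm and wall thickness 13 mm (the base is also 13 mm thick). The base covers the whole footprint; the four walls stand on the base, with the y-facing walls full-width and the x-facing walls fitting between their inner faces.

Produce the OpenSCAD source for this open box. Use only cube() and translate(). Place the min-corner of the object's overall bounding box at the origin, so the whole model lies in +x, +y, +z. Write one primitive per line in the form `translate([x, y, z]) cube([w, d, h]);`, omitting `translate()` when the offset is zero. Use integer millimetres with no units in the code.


cube([592, 338, 13]);
translate([0, 0, 13]) cube([592, 13, 317]);
translate([0, 325, 13]) cube([592, 13, 317]);
translate([0, 13, 13]) cube([13, 312, 317]);
translate([579, 13, 13]) cube([13, 312, 317]);


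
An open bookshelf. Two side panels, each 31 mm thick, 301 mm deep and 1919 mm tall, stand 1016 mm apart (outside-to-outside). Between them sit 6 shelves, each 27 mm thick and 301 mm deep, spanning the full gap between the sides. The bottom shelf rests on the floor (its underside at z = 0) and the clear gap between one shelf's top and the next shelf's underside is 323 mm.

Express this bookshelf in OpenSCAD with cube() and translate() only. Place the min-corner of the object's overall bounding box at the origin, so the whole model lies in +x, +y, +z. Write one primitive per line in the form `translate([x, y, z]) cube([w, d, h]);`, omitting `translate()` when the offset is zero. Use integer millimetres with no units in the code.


cube([31, 301, 1919]);
translate([985, 0, 0]) cube([31, 301, 1919]);
translate([31, 0, 0]) cube([954, 301, 27]);
translate([31, 0, 350]) cube([954, 301, 27]);
translate([31, 0, 700]) cube([954, 301, 27]);
translate([31, 0, 1050]) cube([954, 301, 27]);
translate([31, 0, 1400]) cube([954, 301, 27]);
translate([31, 0, 1750]) cube([954, 301, 27]);


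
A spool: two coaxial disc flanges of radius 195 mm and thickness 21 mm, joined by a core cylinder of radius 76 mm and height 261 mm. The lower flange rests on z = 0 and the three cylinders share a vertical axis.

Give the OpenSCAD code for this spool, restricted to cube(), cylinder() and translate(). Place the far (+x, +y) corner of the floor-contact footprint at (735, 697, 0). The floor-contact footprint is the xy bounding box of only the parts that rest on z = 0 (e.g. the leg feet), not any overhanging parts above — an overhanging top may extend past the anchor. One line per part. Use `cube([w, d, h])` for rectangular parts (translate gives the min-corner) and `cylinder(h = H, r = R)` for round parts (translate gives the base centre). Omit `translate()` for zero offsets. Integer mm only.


translate([540, 502, 0]) cylinder(h = 21, r = 195);
translate([540, 502, 21]) cylinder(h = 261, r = 76);
translate([540, 502, 282]) cylinder(h = 21, r = 195);


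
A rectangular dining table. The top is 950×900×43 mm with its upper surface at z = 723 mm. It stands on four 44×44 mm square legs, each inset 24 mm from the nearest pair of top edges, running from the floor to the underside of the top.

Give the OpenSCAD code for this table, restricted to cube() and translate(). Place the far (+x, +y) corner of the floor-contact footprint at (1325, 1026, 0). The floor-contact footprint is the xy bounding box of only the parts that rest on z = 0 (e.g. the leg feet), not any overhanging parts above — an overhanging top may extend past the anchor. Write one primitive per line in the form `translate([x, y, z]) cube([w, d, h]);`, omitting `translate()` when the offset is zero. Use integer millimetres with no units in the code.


translate([399, 150, 680]) cube([950, 900, 43]);
translate([423, 174, 0]) cube([44, 44, 680]);
translate([1281, 174, 0]) cube([44, 44, 680]);
translate([423, 982, 0]) cube([44, 44, 680]);
translate([1281, 982, 0]) cube([44, 44, 680]);


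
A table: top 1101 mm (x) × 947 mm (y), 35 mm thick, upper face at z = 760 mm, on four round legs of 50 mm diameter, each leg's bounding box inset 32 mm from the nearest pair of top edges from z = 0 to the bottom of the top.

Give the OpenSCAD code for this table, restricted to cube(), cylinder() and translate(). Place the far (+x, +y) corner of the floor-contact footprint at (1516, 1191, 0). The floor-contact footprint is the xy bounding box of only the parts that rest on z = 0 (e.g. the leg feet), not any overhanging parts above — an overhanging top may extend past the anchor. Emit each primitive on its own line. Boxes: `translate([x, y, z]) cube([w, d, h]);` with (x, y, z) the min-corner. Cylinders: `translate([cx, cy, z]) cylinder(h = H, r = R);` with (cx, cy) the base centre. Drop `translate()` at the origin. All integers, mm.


translate([447, 276, 725]) cube([1101, 947, 35]);
translate([504, 333, 0]) cylinder(h = 725, r = 25);
translate([1491, 333, 0]) cylinder(h = 725, r = 25);
translate([504, 1166, 0]) cylinder(h = 725, r = 25);
translate([1491, 1166, 0]) cylinder(h = 725, r = 25);


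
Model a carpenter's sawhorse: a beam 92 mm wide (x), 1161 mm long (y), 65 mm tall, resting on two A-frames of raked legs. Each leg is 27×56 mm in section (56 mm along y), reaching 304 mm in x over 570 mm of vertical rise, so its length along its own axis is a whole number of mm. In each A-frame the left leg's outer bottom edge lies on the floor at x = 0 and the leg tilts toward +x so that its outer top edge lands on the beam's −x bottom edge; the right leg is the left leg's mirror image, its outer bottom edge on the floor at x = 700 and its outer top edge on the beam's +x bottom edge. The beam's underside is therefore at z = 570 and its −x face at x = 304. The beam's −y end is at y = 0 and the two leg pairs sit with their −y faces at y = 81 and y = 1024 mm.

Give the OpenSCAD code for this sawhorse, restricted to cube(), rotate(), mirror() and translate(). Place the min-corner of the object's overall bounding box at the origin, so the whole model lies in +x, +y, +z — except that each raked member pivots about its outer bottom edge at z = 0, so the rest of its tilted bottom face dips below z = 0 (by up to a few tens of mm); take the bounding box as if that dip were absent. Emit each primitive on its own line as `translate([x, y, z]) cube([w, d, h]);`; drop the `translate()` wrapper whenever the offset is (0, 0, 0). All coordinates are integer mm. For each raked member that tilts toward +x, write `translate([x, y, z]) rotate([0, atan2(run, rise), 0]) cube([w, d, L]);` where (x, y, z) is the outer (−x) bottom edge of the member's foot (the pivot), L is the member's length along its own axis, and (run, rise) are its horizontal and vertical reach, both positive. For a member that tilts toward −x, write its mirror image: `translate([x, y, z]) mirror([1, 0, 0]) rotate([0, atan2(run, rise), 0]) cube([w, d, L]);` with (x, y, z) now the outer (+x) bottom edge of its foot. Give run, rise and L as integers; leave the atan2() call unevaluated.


// leg length = √(304² + 570²) = 646
// right-leg outer foot x = 2·304 + 92 = 700
// beam min-corner = (304, 0, 570)
translate([304, 0, 570]) cube([92, 1161, 65]);
translate([0, 81, 0]) rotate([0, atan2(304, 570), 0]) cube([27, 56, 646]);
translate([700, 81, 0]) mirror([1, 0, 0]) rotate([0, atan2(304, 570), 0]) cube([27, 56, 646]);
translate([0, 1024, 0]) rotate([0, atan2(304, 570), 0]) cube([27, 56, 646]);
translate([700, 1024, 0]) mirror([1, 0, 0]) rotate([0, atan2(304, 570), 0]) cube([27, 56, 646]);


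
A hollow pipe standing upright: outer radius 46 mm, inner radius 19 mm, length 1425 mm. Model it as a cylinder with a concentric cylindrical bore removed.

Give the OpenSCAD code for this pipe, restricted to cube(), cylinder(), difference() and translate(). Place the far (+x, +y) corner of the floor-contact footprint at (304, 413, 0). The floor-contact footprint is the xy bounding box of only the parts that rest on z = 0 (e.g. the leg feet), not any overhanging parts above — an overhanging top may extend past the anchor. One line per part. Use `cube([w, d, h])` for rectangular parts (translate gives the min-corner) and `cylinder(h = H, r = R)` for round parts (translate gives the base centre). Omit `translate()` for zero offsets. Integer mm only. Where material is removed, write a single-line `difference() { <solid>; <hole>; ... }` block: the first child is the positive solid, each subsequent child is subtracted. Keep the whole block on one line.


difference() { translate([258, 367, 0]) cylinder(h = 1425, r = 46); translate([258, 367, 0]) cylinder(h = 1425, r = 19); }


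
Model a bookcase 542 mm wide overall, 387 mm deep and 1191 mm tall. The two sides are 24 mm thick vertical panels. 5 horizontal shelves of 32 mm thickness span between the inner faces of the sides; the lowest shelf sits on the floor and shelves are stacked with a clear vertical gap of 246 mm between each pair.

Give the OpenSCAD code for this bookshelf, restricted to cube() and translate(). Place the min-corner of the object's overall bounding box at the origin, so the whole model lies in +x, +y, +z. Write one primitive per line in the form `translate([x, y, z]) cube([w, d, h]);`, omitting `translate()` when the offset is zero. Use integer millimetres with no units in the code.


cube([24, 387, 1191]);
translate([518, 0, 0]) cube([24, 387, 1191]);
translate([24, 0, 0]) cube([494, 387, 32]);
translate([24, 0, 278]) cube([494, 387, 32]);
translate([24, 0, 556]) cube([494, 387, 32]);
translate([24, 0, 834]) cube([494, 387, 32]);
translate([24, 0, 1112]) cube([494, 387, 32]);


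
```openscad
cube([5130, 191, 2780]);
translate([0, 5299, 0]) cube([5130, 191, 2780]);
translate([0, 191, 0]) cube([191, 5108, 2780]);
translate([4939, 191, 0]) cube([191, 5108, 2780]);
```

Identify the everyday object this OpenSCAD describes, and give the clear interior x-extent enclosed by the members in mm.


A house (or room) frame. The interior width is 4748 mm.

Four 2780 mm walls enclosing a rectangle with no floor or roof — a room or house frame. Outside width is 5130 mm and wall thickness is 191 mm, so the interior width is 5130 − 2 × 191 = 4748 mm.


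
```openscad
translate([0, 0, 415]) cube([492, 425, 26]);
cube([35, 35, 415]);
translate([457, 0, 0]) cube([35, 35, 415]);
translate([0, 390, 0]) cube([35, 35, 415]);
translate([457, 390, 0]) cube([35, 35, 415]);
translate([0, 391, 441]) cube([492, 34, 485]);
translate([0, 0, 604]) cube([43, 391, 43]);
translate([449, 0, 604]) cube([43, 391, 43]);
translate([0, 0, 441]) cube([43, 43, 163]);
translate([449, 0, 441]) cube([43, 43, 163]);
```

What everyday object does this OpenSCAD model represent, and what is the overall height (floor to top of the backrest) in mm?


A chair. The overall height is 926 mm.

A slab on four corner posts with a tall panel at the back — a chair. The seat slab sits at z = 415 with thickness 26, and the 485 mm backrest starts at the seat top, so the overall height is 415 + 26 + 485 = 926 mm.


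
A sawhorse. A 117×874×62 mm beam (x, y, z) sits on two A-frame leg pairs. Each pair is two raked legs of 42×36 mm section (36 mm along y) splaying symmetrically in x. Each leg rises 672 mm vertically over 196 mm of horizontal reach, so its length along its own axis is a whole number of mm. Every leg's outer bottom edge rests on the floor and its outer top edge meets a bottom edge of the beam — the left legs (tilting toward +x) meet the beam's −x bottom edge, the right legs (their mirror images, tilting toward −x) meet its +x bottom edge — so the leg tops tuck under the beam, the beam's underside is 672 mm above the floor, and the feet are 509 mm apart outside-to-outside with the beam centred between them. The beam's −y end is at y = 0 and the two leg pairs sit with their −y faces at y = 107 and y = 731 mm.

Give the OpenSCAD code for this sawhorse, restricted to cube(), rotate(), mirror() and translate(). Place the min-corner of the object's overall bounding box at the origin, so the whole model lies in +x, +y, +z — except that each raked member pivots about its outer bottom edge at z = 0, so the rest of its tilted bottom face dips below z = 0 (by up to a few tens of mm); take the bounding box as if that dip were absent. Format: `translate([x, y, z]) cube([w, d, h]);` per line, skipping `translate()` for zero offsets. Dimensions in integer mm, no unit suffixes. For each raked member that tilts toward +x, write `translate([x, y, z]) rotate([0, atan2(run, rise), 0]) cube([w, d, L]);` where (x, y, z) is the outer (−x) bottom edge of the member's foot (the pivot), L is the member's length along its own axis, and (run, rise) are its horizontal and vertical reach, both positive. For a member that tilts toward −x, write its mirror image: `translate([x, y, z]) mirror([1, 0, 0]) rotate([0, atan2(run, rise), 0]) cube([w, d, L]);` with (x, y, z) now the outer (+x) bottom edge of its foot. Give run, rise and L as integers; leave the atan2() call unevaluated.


translate([196, 0, 672]) cube([117, 874, 62]);
translate([0, 107, 0]) rotate([0, atan2(196, 672), 0]) cube([42, 36, 700]);
translate([509, 107, 0]) mirror([1, 0, 0]) rotate([0, atan2(196, 672), 0]) cube([42, 36, 700]);
translate([0, 731, 0]) rotate([0, atan2(196, 672), 0]) cube([42, 36, 700]);
translate([509, 731, 0]) mirror([1, 0, 0]) rotate([0, atan2(196, 672), 0]) cube([42, 36, 700]);


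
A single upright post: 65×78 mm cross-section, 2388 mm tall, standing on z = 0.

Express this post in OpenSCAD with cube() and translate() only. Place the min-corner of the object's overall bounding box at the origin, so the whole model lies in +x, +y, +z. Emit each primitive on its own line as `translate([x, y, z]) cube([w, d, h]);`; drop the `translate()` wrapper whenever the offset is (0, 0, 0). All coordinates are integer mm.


cube([65, 78, 2388]);


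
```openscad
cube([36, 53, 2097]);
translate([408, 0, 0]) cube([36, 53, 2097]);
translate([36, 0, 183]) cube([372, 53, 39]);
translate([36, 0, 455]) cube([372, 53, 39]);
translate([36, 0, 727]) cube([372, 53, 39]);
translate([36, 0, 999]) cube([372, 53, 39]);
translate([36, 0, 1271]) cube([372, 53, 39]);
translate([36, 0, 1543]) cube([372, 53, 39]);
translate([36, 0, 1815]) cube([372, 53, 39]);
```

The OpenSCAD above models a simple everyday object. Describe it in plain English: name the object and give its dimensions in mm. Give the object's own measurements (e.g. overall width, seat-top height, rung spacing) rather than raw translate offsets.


A straight ladder. Two 36×53 mm vertical rails, 2097 mm tall, stand 444 mm apart (outside-to-outside) with their front faces coplanar on the −y side. 7 rungs, each 53 mm deep and 39 mm tall, span between the inner faces of the rails, front faces flush with the rails. The lowest rung's underside is at z = 183 mm and rungs are spaced 272 mm apart (underside to underside).


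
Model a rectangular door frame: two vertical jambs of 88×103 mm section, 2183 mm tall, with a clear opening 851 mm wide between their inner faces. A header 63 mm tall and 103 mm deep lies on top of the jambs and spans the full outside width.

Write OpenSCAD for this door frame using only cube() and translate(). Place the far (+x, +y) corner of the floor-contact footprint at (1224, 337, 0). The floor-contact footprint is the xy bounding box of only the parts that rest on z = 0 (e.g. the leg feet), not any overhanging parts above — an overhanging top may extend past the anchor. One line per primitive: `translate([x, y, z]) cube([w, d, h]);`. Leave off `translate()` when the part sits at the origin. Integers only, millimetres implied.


translate([197, 234, 0]) cube([88, 103, 2183]);
translate([1136, 234, 0]) cube([88, 103, 2183]);
translate([197, 234, 2183]) cube([1027, 103, 63]);


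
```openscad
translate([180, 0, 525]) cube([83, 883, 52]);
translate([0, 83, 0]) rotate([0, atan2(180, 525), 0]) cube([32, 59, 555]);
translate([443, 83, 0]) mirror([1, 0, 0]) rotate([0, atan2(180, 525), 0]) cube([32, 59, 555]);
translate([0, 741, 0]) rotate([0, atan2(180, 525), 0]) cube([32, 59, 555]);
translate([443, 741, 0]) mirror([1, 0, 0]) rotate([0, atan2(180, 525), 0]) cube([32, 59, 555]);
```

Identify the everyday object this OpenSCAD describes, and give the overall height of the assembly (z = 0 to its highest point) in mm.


A sawhorse. The overall height is 577 mm.

A beam across two mirrored pairs of raked legs — a sawhorse. The beam's underside is at z = 525 (matching the legs' vertical rise in atan2(180, 525)) and the beam is 52 mm tall, so its top is at 525 + 52 = 577 mm. The raked legs top out at the beam's underside, so that is the highest point.


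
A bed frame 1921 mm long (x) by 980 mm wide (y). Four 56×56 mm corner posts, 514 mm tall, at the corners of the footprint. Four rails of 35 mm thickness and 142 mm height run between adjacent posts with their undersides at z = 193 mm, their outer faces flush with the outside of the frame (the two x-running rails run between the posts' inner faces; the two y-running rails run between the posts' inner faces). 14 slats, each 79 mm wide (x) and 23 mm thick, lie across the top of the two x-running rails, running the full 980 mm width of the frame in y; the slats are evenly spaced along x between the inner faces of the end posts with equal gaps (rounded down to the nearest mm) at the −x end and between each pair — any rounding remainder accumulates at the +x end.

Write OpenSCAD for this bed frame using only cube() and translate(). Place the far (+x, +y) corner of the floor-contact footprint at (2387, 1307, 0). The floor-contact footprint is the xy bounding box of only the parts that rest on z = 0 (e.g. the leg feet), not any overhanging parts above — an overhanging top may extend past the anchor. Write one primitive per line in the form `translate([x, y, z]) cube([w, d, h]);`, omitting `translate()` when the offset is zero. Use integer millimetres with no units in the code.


// slat z = rail_z + rail_h = 193 + 142 = 335
// slat gap = ⌊(1809 − 14·79) / 15⌋ = 46
translate([466, 327, 0]) cube([56, 56, 514]);
translate([466, 1251, 0]) cube([56, 56, 514]);
translate([2331, 327, 0]) cube([56, 56, 514]);
translate([2331, 1251, 0]) cube([56, 56, 514]);
translate([522, 327, 193]) cube([1809, 35, 142]);
translate([522, 1272, 193]) cube([1809, 35, 142]);
translate([466, 383, 193]) cube([35, 868, 142]);
translate([2352, 383, 193]) cube([35, 868, 142]);
translate([568, 327, 335]) cube([79, 980, 23]);
translate([693, 327, 335]) cube([79, 980, 23]);
translate([818, 327, 335]) cube([79, 980, 23]);
translate([943, 327, 335]) cube([79, 980, 23]);
translate([1068, 327, 335]) cube([79, 980, 23]);
translate([1193, 327, 335]) cube([79, 980, 23]);
translate([1318, 327, 335]) cube([79, 980, 23]);
translate([1443, 327, 335]) cube([79, 980, 23]);
translate([1568, 327, 335]) cube([79, 980, 23]);
translate([1693, 327, 335]) cube([79, 980, 23]);
translate([1818, 327, 335]) cube([79, 980, 23]);
translate([1943, 327, 335]) cube([79, 980, 23]);
translate([2068, 327, 335]) cube([79, 980, 23]);
translate([2193, 327, 335]) cube([79, 980, 23]);


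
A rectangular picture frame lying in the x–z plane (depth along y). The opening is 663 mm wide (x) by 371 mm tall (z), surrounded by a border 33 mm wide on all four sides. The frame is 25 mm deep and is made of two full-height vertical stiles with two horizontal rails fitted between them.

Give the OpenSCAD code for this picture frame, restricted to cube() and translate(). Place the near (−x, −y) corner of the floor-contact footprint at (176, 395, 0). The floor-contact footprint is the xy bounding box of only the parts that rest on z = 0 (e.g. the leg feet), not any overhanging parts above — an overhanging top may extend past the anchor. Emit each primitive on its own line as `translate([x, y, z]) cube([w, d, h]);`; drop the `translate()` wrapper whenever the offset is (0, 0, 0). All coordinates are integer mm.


translate([176, 395, 0]) cube([33, 25, 437]);
translate([872, 395, 0]) cube([33, 25, 437]);
translate([209, 395, 0]) cube([663, 25, 33]);
translate([209, 395, 404]) cube([663, 25, 33]);


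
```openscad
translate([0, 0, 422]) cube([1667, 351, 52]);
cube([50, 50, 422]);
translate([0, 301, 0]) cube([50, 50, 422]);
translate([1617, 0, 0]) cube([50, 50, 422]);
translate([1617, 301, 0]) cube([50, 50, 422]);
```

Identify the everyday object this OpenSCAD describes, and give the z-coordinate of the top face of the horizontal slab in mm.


A bench. The seat-top height is 474 mm.

A long slab on four corner posts — a bench. The slab sits at z = 422 with thickness 52, so the top is 422 + 52 = 474 mm.


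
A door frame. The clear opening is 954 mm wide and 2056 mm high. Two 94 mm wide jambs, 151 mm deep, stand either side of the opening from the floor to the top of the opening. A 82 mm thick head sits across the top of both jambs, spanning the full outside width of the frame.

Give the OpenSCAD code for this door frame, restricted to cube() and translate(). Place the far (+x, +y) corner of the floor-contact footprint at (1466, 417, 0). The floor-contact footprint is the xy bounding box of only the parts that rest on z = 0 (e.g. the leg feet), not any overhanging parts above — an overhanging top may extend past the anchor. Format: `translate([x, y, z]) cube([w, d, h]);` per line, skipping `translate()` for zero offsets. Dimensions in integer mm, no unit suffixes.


translate([324, 266, 0]) cube([94, 151, 2056]);
translate([1372, 266, 0]) cube([94, 151, 2056]);
translate([324, 266, 2056]) cube([1142, 151, 82]);


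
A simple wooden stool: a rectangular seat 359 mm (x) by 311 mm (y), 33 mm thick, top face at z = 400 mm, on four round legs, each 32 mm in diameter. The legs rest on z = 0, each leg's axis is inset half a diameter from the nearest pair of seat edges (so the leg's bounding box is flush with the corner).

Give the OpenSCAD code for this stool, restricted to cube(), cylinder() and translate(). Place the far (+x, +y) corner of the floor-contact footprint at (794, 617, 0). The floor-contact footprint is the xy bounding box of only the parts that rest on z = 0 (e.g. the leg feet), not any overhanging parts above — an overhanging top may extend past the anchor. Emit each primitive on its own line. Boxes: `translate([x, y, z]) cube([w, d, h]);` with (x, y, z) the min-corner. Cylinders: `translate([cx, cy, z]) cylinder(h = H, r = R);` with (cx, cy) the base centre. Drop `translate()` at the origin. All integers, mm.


translate([435, 306, 367]) cube([359, 311, 33]);
translate([451, 322, 0]) cylinder(h = 367, r = 16);
translate([778, 322, 0]) cylinder(h = 367, r = 16);
translate([451, 601, 0]) cylinder(h = 367, r = 16);
translate([778, 601, 0]) cylinder(h = 367, r = 16);


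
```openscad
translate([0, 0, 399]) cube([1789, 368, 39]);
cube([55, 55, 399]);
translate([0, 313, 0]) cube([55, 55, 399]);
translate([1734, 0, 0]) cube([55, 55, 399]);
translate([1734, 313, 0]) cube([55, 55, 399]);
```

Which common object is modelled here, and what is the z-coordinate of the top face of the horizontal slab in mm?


A bench. The seat-top height is 438 mm.

A long slab on four corner posts — a bench. The slab sits at z = 399 with thickness 39, so the top is 399 + 39 = 438 mm.


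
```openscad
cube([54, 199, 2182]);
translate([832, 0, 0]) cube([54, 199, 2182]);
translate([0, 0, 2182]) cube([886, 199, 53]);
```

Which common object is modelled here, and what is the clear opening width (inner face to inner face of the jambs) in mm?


A door frame. The clear opening width is 778 mm.

Two 2182 mm tall posts with a header on top — a door frame. The left jamb is 54 mm wide at x = 0; the right jamb starts at x = 832. The clear opening is 832 − 54 = 778 mm.


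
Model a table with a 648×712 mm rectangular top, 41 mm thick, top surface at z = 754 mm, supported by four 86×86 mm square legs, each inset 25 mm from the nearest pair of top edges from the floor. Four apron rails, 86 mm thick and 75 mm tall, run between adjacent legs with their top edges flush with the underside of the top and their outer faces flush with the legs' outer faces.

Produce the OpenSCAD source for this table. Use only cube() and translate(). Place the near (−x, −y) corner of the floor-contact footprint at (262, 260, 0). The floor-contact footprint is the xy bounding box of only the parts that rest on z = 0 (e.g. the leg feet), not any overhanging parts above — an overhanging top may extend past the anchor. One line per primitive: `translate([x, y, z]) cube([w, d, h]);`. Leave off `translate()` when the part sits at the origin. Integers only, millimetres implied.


translate([237, 235, 713]) cube([648, 712, 41]);
translate([262, 260, 0]) cube([86, 86, 713]);
translate([774, 260, 0]) cube([86, 86, 713]);
translate([262, 836, 0]) cube([86, 86, 713]);
translate([774, 836, 0]) cube([86, 86, 713]);
translate([348, 260, 638]) cube([426, 86, 75]);
translate([348, 836, 638]) cube([426, 86, 75]);
translate([262, 346, 638]) cube([86, 490, 75]);
translate([774, 346, 638]) cube([86, 490, 75]);


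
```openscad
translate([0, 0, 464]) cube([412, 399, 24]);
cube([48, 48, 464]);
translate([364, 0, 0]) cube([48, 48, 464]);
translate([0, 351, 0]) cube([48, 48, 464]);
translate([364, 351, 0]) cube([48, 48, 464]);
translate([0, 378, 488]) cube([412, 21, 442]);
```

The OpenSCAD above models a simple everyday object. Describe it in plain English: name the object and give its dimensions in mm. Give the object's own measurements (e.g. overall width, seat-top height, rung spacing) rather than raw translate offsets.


A chair. The seat is a 412×399×24 mm slab with its top at z = 488 mm, on four 48×48 mm corner legs (flush with the seat edges, standing on z = 0). A flat backrest 21 mm thick, 442 mm tall, spans the full seat width and rises from the seat top along its +y edge, rear face flush with the rear of the seat.


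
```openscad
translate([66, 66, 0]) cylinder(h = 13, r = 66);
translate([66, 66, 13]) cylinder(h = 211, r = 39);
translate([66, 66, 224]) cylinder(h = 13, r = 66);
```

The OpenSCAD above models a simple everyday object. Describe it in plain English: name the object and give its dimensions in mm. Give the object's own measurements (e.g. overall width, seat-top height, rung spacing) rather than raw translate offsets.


A spool: two coaxial disc flanges of radius 66 mm and thickness 13 mm, joined by a core cylinder of radius 39 mm and height 211 mm. The lower flange rests on z = 0 and the three cylinders share a vertical axis.


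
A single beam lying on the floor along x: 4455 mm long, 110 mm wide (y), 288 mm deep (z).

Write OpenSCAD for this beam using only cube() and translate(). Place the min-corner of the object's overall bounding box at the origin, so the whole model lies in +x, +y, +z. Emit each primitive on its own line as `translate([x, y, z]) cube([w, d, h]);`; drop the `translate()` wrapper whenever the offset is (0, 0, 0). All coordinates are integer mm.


cube([4455, 110, 288]);


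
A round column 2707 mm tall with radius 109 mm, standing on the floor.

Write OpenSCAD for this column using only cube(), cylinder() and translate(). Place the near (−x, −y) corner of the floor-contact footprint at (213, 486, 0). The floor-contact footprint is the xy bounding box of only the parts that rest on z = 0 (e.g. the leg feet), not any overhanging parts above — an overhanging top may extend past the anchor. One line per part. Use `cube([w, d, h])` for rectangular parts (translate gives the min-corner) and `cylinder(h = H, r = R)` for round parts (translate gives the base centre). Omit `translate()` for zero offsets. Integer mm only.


translate([322, 595, 0]) cylinder(h = 2707, r = 109);


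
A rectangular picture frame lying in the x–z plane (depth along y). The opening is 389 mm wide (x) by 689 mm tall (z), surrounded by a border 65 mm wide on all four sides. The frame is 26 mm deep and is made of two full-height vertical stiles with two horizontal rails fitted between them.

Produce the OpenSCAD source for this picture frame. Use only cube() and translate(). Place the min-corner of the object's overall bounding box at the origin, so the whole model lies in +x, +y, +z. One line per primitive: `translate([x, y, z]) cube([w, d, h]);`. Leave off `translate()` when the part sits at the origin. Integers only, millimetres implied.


cube([65, 26, 819]);
translate([454, 0, 0]) cube([65, 26, 819]);
translate([65, 0, 0]) cube([389, 26, 65]);
translate([65, 0, 754]) cube([389, 26, 65]);


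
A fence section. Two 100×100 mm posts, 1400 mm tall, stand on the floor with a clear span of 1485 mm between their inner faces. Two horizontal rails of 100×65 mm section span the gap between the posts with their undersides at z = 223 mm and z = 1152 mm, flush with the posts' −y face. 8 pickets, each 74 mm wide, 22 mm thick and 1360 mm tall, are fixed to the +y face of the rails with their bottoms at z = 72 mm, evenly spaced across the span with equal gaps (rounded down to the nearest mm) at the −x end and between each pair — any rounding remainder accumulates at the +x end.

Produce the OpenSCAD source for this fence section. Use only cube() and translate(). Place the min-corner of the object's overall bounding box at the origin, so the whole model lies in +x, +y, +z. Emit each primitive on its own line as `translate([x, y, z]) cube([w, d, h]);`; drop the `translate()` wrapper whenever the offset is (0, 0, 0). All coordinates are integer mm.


cube([100, 100, 1400]);
translate([1585, 0, 0]) cube([100, 100, 1400]);
translate([100, 0, 223]) cube([1485, 100, 65]);
translate([100, 0, 1152]) cube([1485, 100, 65]);
translate([199, 100, 72]) cube([74, 22, 1360]);
translate([372, 100, 72]) cube([74, 22, 1360]);
translate([545, 100, 72]) cube([74, 22, 1360]);
translate([718, 100, 72]) cube([74, 22, 1360]);
translate([891, 100, 72]) cube([74, 22, 1360]);
translate([1064, 100, 72]) cube([74, 22, 1360]);
translate([1237, 100, 72]) cube([74, 22, 1360]);
translate([1410, 100, 72]) cube([74, 22, 1360]);


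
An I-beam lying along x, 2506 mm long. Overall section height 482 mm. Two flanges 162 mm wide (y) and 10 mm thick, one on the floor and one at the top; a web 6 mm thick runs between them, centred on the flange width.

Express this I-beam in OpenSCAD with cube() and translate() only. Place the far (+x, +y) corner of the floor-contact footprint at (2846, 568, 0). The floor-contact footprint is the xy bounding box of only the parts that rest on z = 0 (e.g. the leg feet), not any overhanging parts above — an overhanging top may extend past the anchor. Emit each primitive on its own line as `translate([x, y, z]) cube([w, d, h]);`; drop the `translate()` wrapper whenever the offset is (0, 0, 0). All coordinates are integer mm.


translate([340, 406, 0]) cube([2506, 162, 10]);
translate([340, 484, 10]) cube([2506, 6, 462]);
translate([340, 406, 472]) cube([2506, 162, 10]);


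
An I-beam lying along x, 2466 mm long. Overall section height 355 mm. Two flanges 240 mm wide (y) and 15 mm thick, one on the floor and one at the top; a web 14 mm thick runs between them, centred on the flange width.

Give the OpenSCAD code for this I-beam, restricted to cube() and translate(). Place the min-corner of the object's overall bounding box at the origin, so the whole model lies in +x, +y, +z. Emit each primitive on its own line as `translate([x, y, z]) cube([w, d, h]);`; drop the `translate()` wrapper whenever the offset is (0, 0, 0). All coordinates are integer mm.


cube([2466, 240, 15]);
translate([0, 113, 15]) cube([2466, 14, 325]);
translate([0, 0, 340]) cube([2466, 240, 15]);


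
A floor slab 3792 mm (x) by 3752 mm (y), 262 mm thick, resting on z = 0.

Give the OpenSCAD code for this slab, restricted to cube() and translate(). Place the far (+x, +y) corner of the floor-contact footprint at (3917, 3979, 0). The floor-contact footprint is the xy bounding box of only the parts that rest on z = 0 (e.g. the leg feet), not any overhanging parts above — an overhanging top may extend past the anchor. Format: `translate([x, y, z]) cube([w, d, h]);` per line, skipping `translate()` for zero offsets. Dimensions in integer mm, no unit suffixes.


translate([125, 227, 0]) cube([3792, 3752, 262]);


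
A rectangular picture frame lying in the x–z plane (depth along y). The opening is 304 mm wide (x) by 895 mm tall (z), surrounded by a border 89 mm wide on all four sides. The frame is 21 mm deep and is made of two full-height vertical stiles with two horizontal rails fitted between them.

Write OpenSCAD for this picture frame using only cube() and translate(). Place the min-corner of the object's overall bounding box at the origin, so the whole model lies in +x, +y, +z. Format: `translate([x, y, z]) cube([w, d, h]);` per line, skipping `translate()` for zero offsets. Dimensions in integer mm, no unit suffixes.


cube([89, 21, 1073]);
translate([393, 0, 0]) cube([89, 21, 1073]);
translate([89, 0, 0]) cube([304, 21, 89]);
translate([89, 0, 984]) cube([304, 21, 89]);


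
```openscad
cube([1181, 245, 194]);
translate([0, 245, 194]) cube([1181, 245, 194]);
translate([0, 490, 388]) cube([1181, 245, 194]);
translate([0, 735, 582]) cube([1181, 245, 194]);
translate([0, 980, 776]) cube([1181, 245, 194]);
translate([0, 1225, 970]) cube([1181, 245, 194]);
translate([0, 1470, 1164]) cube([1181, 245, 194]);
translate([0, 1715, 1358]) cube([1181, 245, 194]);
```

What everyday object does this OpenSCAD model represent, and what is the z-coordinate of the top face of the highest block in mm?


A staircase. The total rise is 1552 mm.

8 identical blocks, each offset up and back from the previous — a staircase. Each step is 194 mm tall and there are 8 of them, so the total rise is 8 × 194 = 1552 mm.


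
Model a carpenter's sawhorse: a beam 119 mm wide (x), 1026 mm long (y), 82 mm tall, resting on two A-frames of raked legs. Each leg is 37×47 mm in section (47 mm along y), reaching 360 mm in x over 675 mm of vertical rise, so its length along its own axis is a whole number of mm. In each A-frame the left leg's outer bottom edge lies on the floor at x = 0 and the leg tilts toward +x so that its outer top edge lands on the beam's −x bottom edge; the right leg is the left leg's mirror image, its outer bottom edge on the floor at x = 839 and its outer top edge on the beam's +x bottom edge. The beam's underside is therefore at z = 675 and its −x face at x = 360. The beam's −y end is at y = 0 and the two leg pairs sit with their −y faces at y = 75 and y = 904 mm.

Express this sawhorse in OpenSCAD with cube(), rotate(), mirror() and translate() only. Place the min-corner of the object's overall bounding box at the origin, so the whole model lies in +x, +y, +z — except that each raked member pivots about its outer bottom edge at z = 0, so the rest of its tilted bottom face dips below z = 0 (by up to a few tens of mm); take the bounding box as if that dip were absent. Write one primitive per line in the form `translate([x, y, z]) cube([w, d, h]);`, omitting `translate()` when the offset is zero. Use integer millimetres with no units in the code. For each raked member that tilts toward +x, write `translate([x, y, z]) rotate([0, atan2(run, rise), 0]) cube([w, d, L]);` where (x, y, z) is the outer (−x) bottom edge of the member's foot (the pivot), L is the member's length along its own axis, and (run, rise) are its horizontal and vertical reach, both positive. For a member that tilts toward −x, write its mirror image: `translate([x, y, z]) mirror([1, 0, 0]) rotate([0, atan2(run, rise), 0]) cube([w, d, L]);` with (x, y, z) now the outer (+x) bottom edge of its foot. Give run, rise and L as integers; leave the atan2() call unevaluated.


translate([360, 0, 675]) cube([119, 1026, 82]);
translate([0, 75, 0]) rotate([0, atan2(360, 675), 0]) cube([37, 47, 765]);
translate([839, 75, 0]) mirror([1, 0, 0]) rotate([0, atan2(360, 675), 0]) cube([37, 47, 765]);
translate([0, 904, 0]) rotate([0, atan2(360, 675), 0]) cube([37, 47, 765]);
translate([839, 904, 0]) mirror([1, 0, 0]) rotate([0, atan2(360, 675), 0]) cube([37, 47, 765]);
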